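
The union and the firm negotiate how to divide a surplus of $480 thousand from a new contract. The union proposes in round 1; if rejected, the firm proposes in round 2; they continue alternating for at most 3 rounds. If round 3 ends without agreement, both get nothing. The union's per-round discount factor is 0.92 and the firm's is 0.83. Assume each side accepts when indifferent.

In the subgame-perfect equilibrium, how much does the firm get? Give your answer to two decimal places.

Work backward from the last round.
Round 3 (the union proposes): rejection yields 0 for the firm; the union offers 0 and keeps 480.
Round 2 (the firm proposes): the union can get 480 next round, worth 0.92 × 480 = 441.6 now. The firm offers 441.6 and keeps 480 − 441.6 = 38.4.
Round 1 (the union proposes): the firm can get 38.4 next round, worth 0.83 × 38.4 = 31.872 now. The union offers 31.872 and keeps 480 − 31.872 = 448.128.

31.87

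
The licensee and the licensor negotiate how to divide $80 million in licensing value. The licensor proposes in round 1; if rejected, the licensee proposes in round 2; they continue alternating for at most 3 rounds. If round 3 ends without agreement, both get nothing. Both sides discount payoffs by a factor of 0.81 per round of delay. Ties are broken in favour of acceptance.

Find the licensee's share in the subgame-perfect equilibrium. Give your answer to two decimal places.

Round 3 (the licensor proposes): the licensee will accept anything ≥ 0, so the licensor offers 0 and keeps 80.
Round 2 (the licensee proposes): the licensor can get 80 next round, worth 0.81 × 80 = 64.8 now, so the licensee offers 64.8, keeping 15.2.
Round 1 (the licensor proposes): the licensee can get 15.2 next round, worth 0.81 × 15.2 = 12.312 now. The licensor offers 12.312 and keeps 80 − 12.312 = 67.688.

12.31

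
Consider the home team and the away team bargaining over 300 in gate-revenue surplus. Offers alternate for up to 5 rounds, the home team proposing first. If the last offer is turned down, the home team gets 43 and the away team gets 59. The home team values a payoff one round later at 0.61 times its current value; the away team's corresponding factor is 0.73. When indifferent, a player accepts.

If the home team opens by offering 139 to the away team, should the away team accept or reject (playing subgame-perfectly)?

Accept

Round 5 (the home team proposes): the away team gets 59 if talks fail, so the home team offers 59 and keeps 241.
Round 4 (the away team proposes): the home team can get 241 next round, worth 0.61 × 241 = 147.01 now; the away team offers that and keeps 152.99.
Round 3 (the home team proposes): the away team can get 152.99 next round, worth 0.73 × 152.99 = 111.6827 now; the home team offers that and keeps 188.3173.
Round 2 (the away team proposes): the home team can get 188.3173 next round, worth 0.61 × 188.3173 = 114.873553 now. The away team offers 114.873553 and keeps 300 − 114.873553 = 185.126447.
So by rejecting in round 1, the away team gets 185.126447 next round, worth 0.73 × 185.126447 = 135.14230631 now.
Offer 139 ≥ 135.14230631, so the away team accepts.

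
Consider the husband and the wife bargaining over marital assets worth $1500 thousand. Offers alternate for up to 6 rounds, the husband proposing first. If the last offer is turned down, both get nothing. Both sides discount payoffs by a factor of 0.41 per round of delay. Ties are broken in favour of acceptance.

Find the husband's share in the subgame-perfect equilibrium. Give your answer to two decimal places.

Work backward from the last round.
Round 6 (the wife proposes): the husband will accept anything ≥ 0, so the wife offers 0 and keeps 1500.
Round 5 (the husband proposes): the wife can get 1500 next round, worth 0.41 × 1500 = 615 now; the husband offers that and keeps 885.
Round 4 (the wife proposes): the husband can get 885 next round, worth 0.41 × 885 = 362.85 now, so the wife offers 362.85, keeping 1137.15.
Round 3 (the husband proposes): the wife can get 1137.15 next round, worth 0.41 × 1137.15 = 466.2315 now, so the husband offers 466.2315, keeping 1033.7685.
Round 2 (the wife proposes): the husband can get 1033.7685 next round, worth 0.41 × 1033.7685 = 423.845085 now. The wife offers 423.845085 and keeps 1500 − 423.845085 = 1076.154915.
Round 1 (the husband proposes): the wife can get 1076.154915 next round, worth 0.41 × 1076.154915 = 441.22351515 now. The husband offers 441.22351515 and keeps 1500 − 441.22351515 = 1058.77648485.

1058.78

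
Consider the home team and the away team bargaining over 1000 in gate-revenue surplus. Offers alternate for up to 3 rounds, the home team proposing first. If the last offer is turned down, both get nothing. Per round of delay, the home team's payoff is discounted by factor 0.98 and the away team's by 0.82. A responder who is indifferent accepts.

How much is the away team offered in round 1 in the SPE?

16.4

Round 3 (the home team proposes): the away team will accept anything ≥ 0, so the home team offers 0 and keeps 1000.
Round 2 (the away team proposes): the home team can get 1000 next round, worth 0.98 × 1000 = 980 now, so the away team offers 980, keeping 20.
Round 1 (the home team proposes): the away team can get 20 next round, worth 0.82 × 20 = 16.4 now. The home team offers 16.4 and keeps 1000 − 16.4 = 983.6.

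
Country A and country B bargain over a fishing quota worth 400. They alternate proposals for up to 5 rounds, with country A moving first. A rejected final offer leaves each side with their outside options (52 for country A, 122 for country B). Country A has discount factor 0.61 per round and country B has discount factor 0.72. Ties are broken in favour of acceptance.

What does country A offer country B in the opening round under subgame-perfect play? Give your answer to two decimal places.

Round 5 (country A proposes): country B gets 122 if talks fail, so country A offers 122 and keeps 278.
Round 4 (country B proposes): country A can get 278 next round, worth 0.61 × 278 = 169.58 now; country B offers that and keeps 230.42.
Round 3 (country A proposes): country B can get 230.42 next round, worth 0.72 × 230.42 = 165.9024 now. Country A offers 165.9024 and keeps 400 − 165.9024 = 234.0976.
Round 2 (country B proposes): country A can get 234.0976 next round, worth 0.61 × 234.0976 = 142.799536 now, so country B offers 142.799536, keeping 257.200464.
Round 1 (country A proposes): country B can get 257.200464 next round, worth 0.72 × 257.200464 = 185.18433408 now; country A offers that and keeps 214.81566592.

185.18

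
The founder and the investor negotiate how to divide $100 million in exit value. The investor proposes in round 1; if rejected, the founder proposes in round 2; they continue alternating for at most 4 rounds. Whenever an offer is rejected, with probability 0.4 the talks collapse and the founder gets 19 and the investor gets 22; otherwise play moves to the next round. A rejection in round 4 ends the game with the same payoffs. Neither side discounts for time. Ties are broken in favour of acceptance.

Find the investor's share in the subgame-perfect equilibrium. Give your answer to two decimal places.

54.10

Round 4 (the founder proposes): the investor gets 22 if talks fail, so the founder offers 22 and keeps 78.
Round 3 (the investor proposes): rejecting gives the founder an expected 0.6 × 78 + 0.4 × 19 = 54.4, so the investor offers 54.4, keeping 45.6.
Round 2 (the founder proposes): rejecting gives the investor an expected 0.6 × 45.6 + 0.4 × 22 = 36.16; the founder offers that and keeps 63.84.
Round 1 (the investor proposes): rejecting gives the founder an expected 0.6 × 63.84 + 0.4 × 19 = 45.904. The investor offers 45.904 and keeps 100 − 45.904 = 54.096.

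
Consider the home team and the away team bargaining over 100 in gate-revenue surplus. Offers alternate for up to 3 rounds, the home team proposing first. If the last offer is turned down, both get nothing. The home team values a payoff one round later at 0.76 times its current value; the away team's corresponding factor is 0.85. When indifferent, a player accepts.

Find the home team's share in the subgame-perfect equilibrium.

79.6

Round 3 (the home team proposes): the away team will accept anything ≥ 0, so the home team offers 0 and keeps 100.
Round 2 (the away team proposes): the home team can get 100 next round, worth 0.76 × 100 = 76 now. The away team offers 76 and keeps 100 − 76 = 24.
Round 1 (the home team proposes): the away team can get 24 next round, worth 0.85 × 24 = 20.4 now; the home team offers that and keeps 79.6.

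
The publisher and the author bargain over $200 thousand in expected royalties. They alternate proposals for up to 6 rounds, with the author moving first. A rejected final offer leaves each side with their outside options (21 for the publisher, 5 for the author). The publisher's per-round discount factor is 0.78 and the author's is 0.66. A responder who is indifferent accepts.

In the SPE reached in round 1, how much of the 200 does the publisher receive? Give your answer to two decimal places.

120.65

Work backward from the last round.
Round 6 (the publisher proposes): the author gets 5 if talks fail, so the publisher offers 5 and keeps 195.
Round 5 (the author proposes): the publisher can get 195 next round, worth 0.78 × 195 = 152.1 now, so the author offers 152.1, keeping 47.9.
Round 4 (the publisher proposes): the author can get 47.9 next round, worth 0.66 × 47.9 = 31.614 now. The publisher offers 31.614 and keeps 200 − 31.614 = 168.386.
Round 3 (the author proposes): the publisher can get 168.386 next round, worth 0.78 × 168.386 = 131.34108 now; the author offers that and keeps 68.65892.
Round 2 (the publisher proposes): the author can get 68.65892 next round, worth 0.66 × 68.65892 = 45.3148872 now. The publisher offers 45.3148872 and keeps 200 − 45.3148872 = 154.6851128.
Round 1 (the author proposes): the publisher can get 154.6851128 next round, worth 0.78 × 154.6851128 = 120.654387984 now, so the author offers 120.654387984, keeping 79.345612016.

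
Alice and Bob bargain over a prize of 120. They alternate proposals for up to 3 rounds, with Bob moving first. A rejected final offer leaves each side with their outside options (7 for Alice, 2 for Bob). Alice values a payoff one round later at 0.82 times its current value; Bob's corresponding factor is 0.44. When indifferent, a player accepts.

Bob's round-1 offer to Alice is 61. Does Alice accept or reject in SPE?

Accept

Work out Alice's continuation value if the offer is rejected.
Round 3 (Bob proposes): Alice gets 7 if talks fail, so Bob offers 7 and keeps 113.
Round 2 (Alice proposes): Bob can get 113 next round, worth 0.44 × 113 = 49.72 now. Alice offers 49.72 and keeps 120 − 49.72 = 70.28.
So by rejecting in round 1, Alice gets 70.28 next round, worth 0.82 × 70.28 = 57.6296 now.
Offer 61 ≥ 57.6296, so Alice accepts.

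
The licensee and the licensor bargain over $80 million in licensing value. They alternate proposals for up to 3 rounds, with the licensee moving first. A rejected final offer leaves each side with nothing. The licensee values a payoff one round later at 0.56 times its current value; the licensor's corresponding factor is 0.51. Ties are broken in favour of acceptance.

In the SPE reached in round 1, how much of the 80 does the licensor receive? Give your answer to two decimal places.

Work backward from the last round.
Round 3 (the licensee proposes): the licensor will accept anything ≥ 0, so the licensee offers 0 and keeps 80.
Round 2 (the licensor proposes): the licensee can get 80 next round, worth 0.56 × 80 = 44.8 now, so the licensor offers 44.8, keeping 35.2.
Round 1 (the licensee proposes): the licensor can get 35.2 next round, worth 0.51 × 35.2 = 17.952 now; the licensee offers that and keeps 62.048.

17.95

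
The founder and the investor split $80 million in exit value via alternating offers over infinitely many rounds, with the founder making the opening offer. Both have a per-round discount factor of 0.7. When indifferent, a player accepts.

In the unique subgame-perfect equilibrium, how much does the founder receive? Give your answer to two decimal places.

47.06

In a stationary SPE each proposer offers the other exactly their discounted continuation value.
If the founder keeps x when proposing and the investor keeps y when proposing, then x = 80 − 0.7y and y = 80 − 0.7x.
Solving: x = 80(1 − 0.7) / (1 − 0.7·0.7) = 24 / 0.51 ≈ 47.0588.
The investor gets 80 − 47.0588 ≈ 32.9412.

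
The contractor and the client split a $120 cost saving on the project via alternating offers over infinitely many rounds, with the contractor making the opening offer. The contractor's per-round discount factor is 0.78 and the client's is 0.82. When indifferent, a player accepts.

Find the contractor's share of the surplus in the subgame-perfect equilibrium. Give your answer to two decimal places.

When the contractor proposes, the client accepts any offer worth at least 0.82 times what the client would get by proposing next round; and vice versa.
This gives x = 120 − 0.82y and y = 120 − 0.78x, where x and y are each side's share when it proposes.
Hence (1 − 0.82·0.78)x = 120(1 − 0.82), i.e. 0.3604·x = 21.6.
x ≈ 59.9334; the client's share is 120 − x ≈ 60.0666.

59.93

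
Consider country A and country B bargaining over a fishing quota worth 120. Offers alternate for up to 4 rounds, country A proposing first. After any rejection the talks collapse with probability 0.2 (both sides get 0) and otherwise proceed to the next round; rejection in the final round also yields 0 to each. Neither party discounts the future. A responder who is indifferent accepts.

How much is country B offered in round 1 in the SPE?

Round 4 (country B proposes): rejection yields 0 for country A; country B offers 0 and keeps 120.
Round 3 (country A proposes): rejecting gives country B an expected 0.8 × 120 = 96. Country A offers 96 and keeps 120 − 96 = 24.
Round 2 (country B proposes): rejecting gives country A an expected 0.8 × 24 = 19.2, so country B offers 19.2, keeping 100.8.
Round 1 (country A proposes): rejecting gives country B an expected 0.8 × 100.8 = 80.64; country A offers that and keeps 39.36.

80.64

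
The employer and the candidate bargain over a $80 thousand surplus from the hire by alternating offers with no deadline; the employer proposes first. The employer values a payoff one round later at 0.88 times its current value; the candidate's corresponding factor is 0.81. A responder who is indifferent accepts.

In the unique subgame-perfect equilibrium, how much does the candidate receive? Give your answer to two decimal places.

In a stationary SPE each proposer offers the other exactly their discounted continuation value.
If the employer keeps x when proposing and the candidate keeps y when proposing, then x = 80 − 0.81y and y = 80 − 0.88x.
Solving: x = 80(1 − 0.81) / (1 − 0.88·0.81) = 15.2 / 0.2872 ≈ 52.9248.
The candidate gets 80 − 52.9248 ≈ 27.0752.

27.08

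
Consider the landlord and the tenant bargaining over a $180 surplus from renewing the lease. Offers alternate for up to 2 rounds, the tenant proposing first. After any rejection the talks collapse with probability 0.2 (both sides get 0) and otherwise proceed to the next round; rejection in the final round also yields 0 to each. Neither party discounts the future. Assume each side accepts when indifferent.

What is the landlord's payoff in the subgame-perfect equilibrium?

Round 2 (the landlord proposes): rejection yields 0 for the tenant; the landlord offers 0 and keeps 180.
Round 1 (the tenant proposes): rejecting gives the landlord an expected 0.8 × 180 = 144; the tenant offers that and keeps 36.

144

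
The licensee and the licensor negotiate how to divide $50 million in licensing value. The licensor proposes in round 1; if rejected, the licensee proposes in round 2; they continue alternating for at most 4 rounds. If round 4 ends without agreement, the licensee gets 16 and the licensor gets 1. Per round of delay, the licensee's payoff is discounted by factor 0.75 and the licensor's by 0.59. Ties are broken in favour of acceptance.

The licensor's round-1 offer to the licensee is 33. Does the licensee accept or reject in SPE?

Accept

Work out the licensee's continuation value if the offer is rejected.
Round 4 (the licensee proposes): the licensor gets 1 if talks fail, so the licensee offers 1 and keeps 49.
Round 3 (the licensor proposes): the licensee can get 49 next round, worth 0.75 × 49 = 36.75 now, so the licensor offers 36.75, keeping 13.25.
Round 2 (the licensee proposes): the licensor can get 13.25 next round, worth 0.59 × 13.25 = 7.8175 now, so the licensee offers 7.8175, keeping 42.1825.
So by rejecting in round 1, the licensee gets 42.1825 next round, worth 0.75 × 42.1825 = 31.636875 now.
Offer 33 ≥ 31.636875, so the licensee accepts.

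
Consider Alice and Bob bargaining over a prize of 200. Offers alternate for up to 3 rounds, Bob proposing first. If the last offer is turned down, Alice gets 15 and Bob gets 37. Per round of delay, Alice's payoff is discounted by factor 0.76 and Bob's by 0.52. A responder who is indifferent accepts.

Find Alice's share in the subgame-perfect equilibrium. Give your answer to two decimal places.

78.89

Round 3 (Bob proposes): Alice gets 15 if talks fail, so Bob offers 15 and keeps 185.
Round 2 (Alice proposes): Bob can get 185 next round, worth 0.52 × 185 = 96.2 now. Alice offers 96.2 and keeps 200 − 96.2 = 103.8.
Round 1 (Bob proposes): Alice can get 103.8 next round, worth 0.76 × 103.8 = 78.888 now, so Bob offers 78.888, keeping 121.112.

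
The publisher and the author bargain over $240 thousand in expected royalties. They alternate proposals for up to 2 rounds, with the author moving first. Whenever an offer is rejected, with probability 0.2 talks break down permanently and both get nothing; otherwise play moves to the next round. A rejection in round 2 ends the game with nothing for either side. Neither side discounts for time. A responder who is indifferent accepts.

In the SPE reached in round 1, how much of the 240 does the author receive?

Round 2 (the publisher proposes): the author will accept anything ≥ 0, so the publisher offers 0 and keeps 240.
Round 1 (the author proposes): rejecting gives the publisher an expected 0.8 × 240 = 192. The author offers 192 and keeps 240 − 192 = 48.

48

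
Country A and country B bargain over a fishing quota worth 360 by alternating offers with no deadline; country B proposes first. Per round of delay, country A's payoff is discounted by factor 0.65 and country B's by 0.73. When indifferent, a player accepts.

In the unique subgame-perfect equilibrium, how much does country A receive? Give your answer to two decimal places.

In a stationary SPE each proposer offers the other exactly their discounted continuation value.
If country B keeps x when proposing and country A keeps y when proposing, then x = 360 − 0.65y and y = 360 − 0.73x.
Solving: x = 360(1 − 0.65) / (1 − 0.73·0.65) = 126 / 0.5255 ≈ 239.7716.
Country A gets 360 − 239.7716 ≈ 120.2284.

120.23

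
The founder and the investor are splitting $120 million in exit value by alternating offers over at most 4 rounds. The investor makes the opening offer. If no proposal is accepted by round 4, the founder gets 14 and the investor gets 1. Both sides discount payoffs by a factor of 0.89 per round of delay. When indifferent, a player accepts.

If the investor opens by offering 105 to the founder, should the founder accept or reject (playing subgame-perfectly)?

Round 4 (the founder proposes): the investor gets 1 if talks fail, so the founder offers 1 and keeps 119.
Round 3 (the investor proposes): the founder can get 119 next round, worth 0.89 × 119 = 105.91 now; the investor offers that and keeps 14.09.
Round 2 (the founder proposes): the investor can get 14.09 next round, worth 0.89 × 14.09 = 12.5401 now. The founder offers 12.5401 and keeps 120 − 12.5401 = 107.4599.
So by rejecting in round 1, the founder gets 107.4599 next round, worth 0.89 × 107.4599 = 95.639311 now.
Offer 105 ≥ 95.639311, so the founder accepts.

Accept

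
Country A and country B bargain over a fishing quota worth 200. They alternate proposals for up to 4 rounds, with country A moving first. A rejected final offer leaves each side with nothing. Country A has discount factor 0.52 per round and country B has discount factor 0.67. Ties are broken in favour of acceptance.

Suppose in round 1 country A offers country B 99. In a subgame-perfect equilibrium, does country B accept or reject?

Round 4 (country B proposes): rejection yields 0 for country A; country B offers 0 and keeps 200.
Round 3 (country A proposes): country B can get 200 next round, worth 0.67 × 200 = 134 now; country A offers that and keeps 66.
Round 2 (country B proposes): country A can get 66 next round, worth 0.52 × 66 = 34.32 now; country B offers that and keeps 165.68.
So by rejecting in round 1, country B gets 165.68 next round, worth 0.67 × 165.68 = 111.0056 now.
Offer 99 < 111.0056, so country B rejects.

Reject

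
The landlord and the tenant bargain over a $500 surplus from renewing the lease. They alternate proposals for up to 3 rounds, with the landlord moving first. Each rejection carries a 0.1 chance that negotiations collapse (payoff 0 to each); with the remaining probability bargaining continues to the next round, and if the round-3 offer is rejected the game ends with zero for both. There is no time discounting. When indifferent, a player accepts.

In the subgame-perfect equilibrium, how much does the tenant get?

45

By backward induction:
Round 3 (the landlord proposes): rejection yields 0 for the tenant; the landlord offers 0 and keeps 500.
Round 2 (the tenant proposes): rejecting gives the landlord an expected 0.9 × 500 = 450, so the tenant offers 450, keeping 50.
Round 1 (the landlord proposes): rejecting gives the tenant an expected 0.9 × 50 = 45, so the landlord offers 45, keeping 455.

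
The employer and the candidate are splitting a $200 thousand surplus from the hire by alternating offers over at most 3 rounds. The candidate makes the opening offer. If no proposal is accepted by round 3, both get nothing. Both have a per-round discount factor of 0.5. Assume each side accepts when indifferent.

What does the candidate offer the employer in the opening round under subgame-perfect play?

50

Work backward from the last round.
Round 3 (the candidate proposes): the employer will accept anything ≥ 0, so the candidate offers 0 and keeps 200.
Round 2 (the employer proposes): the candidate can get 200 next round, worth 0.5 × 200 = 100 now; the employer offers that and keeps 100.
Round 1 (the candidate proposes): the employer can get 100 next round, worth 0.5 × 100 = 50 now, so the candidate offers 50, keeping 150.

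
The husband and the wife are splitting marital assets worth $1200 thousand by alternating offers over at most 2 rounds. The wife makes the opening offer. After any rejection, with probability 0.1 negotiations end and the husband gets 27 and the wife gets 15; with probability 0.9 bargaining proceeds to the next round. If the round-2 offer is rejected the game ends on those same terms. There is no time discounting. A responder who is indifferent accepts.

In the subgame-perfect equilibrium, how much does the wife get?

Round 2 (the husband proposes): the wife gets 15 if talks fail, so the husband offers 15 and keeps 1185.
Round 1 (the wife proposes): rejecting gives the husband an expected 0.9 × 1185 + 0.1 × 27 = 1069.2; the wife offers that and keeps 130.8.

130.8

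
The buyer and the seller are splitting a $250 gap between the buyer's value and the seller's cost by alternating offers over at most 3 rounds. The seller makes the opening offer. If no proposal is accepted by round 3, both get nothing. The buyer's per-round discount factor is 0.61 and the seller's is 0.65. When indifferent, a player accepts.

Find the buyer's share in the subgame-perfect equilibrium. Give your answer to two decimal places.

Round 3 (the seller proposes): the buyer will accept anything ≥ 0, so the seller offers 0 and keeps 250.
Round 2 (the buyer proposes): the seller can get 250 next round, worth 0.65 × 250 = 162.5 now; the buyer offers that and keeps 87.5.
Round 1 (the seller proposes): the buyer can get 87.5 next round, worth 0.61 × 87.5 = 53.375 now. The seller offers 53.375 and keeps 250 − 53.375 = 196.625.

53.38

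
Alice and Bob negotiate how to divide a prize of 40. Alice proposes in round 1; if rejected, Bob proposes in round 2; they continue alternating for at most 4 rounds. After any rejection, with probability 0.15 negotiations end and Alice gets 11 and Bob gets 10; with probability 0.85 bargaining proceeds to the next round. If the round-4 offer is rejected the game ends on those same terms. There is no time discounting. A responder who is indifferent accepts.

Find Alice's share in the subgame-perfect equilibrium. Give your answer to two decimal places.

By backward induction:
Round 4 (Bob proposes): Alice gets 11 if talks fail, so Bob offers 11 and keeps 29.
Round 3 (Alice proposes): rejecting gives Bob an expected 0.85 × 29 + 0.15 × 10 = 26.15; Alice offers that and keeps 13.85.
Round 2 (Bob proposes): rejecting gives Alice an expected 0.85 × 13.85 + 0.15 × 11 = 13.4225; Bob offers that and keeps 26.5775.
Round 1 (Alice proposes): rejecting gives Bob an expected 0.85 × 26.5775 + 0.15 × 10 = 24.090875; Alice offers that and keeps 15.909125.

15.91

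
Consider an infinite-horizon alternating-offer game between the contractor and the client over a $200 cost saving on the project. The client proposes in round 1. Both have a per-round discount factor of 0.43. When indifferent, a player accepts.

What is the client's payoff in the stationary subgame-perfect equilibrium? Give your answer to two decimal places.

In a stationary SPE each proposer offers the other exactly their discounted continuation value.
If the client keeps x when proposing and the contractor keeps y when proposing, then x = 200 − 0.43y and y = 200 − 0.43x.
Solving: x = 200(1 − 0.43) / (1 − 0.43·0.43) = 114 / 0.8151 ≈ 139.8601.
The contractor gets 200 − 139.8601 ≈ 60.1399.

139.86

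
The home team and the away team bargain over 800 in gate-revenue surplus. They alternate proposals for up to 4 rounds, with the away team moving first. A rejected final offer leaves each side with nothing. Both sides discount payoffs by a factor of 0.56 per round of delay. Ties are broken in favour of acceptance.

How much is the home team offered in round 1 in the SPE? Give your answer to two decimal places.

Round 4 (the home team proposes): rejection yields 0 for the away team; the home team offers 0 and keeps 800.
Round 3 (the away team proposes): the home team can get 800 next round, worth 0.56 × 800 = 448 now, so the away team offers 448, keeping 352.
Round 2 (the home team proposes): the away team can get 352 next round, worth 0.56 × 352 = 197.12 now; the home team offers that and keeps 602.88.
Round 1 (the away team proposes): the home team can get 602.88 next round, worth 0.56 × 602.88 = 337.6128 now, so the away team offers 337.6128, keeping 462.3872.

337.61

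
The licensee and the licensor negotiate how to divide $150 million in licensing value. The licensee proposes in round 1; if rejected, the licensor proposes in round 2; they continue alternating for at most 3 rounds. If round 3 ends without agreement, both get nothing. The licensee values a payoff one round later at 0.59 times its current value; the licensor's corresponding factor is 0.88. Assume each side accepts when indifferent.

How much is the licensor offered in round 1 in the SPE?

54.12

Round 3 (the licensee proposes): the licensor will accept anything ≥ 0, so the licensee offers 0 and keeps 150.
Round 2 (the licensor proposes): the licensee can get 150 next round, worth 0.59 × 150 = 88.5 now, so the licensor offers 88.5, keeping 61.5.
Round 1 (the licensee proposes): the licensor can get 61.5 next round, worth 0.88 × 61.5 = 54.12 now. The licensee offers 54.12 and keeps 150 − 54.12 = 95.88.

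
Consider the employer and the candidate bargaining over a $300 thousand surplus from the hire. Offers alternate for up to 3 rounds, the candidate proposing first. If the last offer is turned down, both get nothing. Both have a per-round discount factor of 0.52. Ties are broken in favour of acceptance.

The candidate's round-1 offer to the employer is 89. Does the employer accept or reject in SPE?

Accept

Round 3 (the candidate proposes): rejection yields 0 for the employer; the candidate offers 0 and keeps 300.
Round 2 (the employer proposes): the candidate can get 300 next round, worth 0.52 × 300 = 156 now, so the employer offers 156, keeping 144.
So by rejecting in round 1, the employer gets 144 next round, worth 0.52 × 144 = 74.88 now.
Offer 89 ≥ 74.88, so the employer accepts.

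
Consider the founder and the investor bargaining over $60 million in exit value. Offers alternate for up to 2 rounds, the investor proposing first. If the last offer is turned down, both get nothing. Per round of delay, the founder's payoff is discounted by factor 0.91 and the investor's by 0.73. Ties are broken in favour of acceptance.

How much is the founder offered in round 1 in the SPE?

54.6

Solve by backward induction from round 2.
Round 2 (the founder proposes): the investor will accept anything ≥ 0, so the founder offers 0 and keeps 60.
Round 1 (the investor proposes): the founder can get 60 next round, worth 0.91 × 60 = 54.6 now, so the investor offers 54.6, keeping 5.4.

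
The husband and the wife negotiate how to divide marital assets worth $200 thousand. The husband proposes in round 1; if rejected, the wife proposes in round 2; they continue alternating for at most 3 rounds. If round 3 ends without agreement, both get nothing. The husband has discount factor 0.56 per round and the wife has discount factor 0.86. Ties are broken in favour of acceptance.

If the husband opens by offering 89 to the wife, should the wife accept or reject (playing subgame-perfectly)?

Accept

Round 3 (the husband proposes): rejection yields 0 for the wife; the husband offers 0 and keeps 200.
Round 2 (the wife proposes): the husband can get 200 next round, worth 0.56 × 200 = 112 now; the wife offers that and keeps 88.
So by rejecting in round 1, the wife gets 88 next round, worth 0.86 × 88 = 75.68 now.
Offer 89 ≥ 75.68, so the wife accepts.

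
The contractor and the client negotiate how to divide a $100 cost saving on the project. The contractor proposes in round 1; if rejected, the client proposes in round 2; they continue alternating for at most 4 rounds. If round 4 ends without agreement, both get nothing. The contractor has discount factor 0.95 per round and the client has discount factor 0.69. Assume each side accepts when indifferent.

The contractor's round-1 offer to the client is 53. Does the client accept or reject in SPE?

Accept

Round 4 (the client proposes): the contractor will accept anything ≥ 0, so the client offers 0 and keeps 100.
Round 3 (the contractor proposes): the client can get 100 next round, worth 0.69 × 100 = 69 now; the contractor offers that and keeps 31.
Round 2 (the client proposes): the contractor can get 31 next round, worth 0.95 × 31 = 29.45 now, so the client offers 29.45, keeping 70.55.
So by rejecting in round 1, the client gets 70.55 next round, worth 0.69 × 70.55 = 48.6795 now.
Offer 53 ≥ 48.6795, so the client accepts.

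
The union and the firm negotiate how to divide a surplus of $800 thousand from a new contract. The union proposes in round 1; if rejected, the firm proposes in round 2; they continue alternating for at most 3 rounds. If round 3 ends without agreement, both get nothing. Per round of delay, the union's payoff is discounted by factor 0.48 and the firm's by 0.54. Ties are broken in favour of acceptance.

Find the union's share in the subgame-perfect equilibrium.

Round 3 (the union proposes): rejection yields 0 for the firm; the union offers 0 and keeps 800.
Round 2 (the firm proposes): the union can get 800 next round, worth 0.48 × 800 = 384 now, so the firm offers 384, keeping 416.
Round 1 (the union proposes): the firm can get 416 next round, worth 0.54 × 416 = 224.64 now. The union offers 224.64 and keeps 800 − 224.64 = 575.36.

575.36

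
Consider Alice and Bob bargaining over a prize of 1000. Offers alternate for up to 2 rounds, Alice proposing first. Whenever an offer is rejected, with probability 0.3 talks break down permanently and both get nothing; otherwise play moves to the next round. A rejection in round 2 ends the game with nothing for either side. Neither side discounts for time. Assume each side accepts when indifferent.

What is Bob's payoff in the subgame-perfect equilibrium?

By backward induction:
Round 2 (Bob proposes): rejection yields 0 for Alice; Bob offers 0 and keeps 1000.
Round 1 (Alice proposes): rejecting gives Bob an expected 0.7 × 1000 = 700. Alice offers 700 and keeps 1000 − 700 = 300.

700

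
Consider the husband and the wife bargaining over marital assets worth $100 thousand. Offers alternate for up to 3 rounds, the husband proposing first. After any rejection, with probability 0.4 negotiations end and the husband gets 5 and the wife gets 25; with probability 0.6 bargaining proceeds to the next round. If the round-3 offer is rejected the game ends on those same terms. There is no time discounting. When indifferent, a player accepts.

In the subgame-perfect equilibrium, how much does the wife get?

By backward induction:
Round 3 (the husband proposes): the wife gets 25 if talks fail, so the husband offers 25 and keeps 75.
Round 2 (the wife proposes): rejecting gives the husband an expected 0.6 × 75 + 0.4 × 5 = 47. The wife offers 47 and keeps 100 − 47 = 53.
Round 1 (the husband proposes): rejecting gives the wife an expected 0.6 × 53 + 0.4 × 25 = 41.8; the husband offers that and keeps 58.2.

41.8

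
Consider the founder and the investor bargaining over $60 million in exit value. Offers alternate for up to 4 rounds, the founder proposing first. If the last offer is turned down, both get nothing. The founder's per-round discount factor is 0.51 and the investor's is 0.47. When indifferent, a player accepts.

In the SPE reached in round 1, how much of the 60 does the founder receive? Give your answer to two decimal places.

39.42

Work backward from the last round.
Round 4 (the investor proposes): the founder will accept anything ≥ 0, so the investor offers 0 and keeps 60.
Round 3 (the founder proposes): the investor can get 60 next round, worth 0.47 × 60 = 28.2 now, so the founder offers 28.2, keeping 31.8.
Round 2 (the investor proposes): the founder can get 31.8 next round, worth 0.51 × 31.8 = 16.218 now, so the investor offers 16.218, keeping 43.782.
Round 1 (the founder proposes): the investor can get 43.782 next round, worth 0.47 × 43.782 = 20.57754 now. The founder offers 20.57754 and keeps 60 − 20.57754 = 39.42246.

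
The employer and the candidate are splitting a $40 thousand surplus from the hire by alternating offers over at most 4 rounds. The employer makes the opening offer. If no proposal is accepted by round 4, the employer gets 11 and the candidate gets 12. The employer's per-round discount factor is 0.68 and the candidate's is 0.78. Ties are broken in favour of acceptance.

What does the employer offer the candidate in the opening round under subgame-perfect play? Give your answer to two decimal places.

21.98

Solve by backward induction from round 4.
Round 4 (the candidate proposes): the employer gets 11 if talks fail, so the candidate offers 11 and keeps 29.
Round 3 (the employer proposes): the candidate can get 29 next round, worth 0.78 × 29 = 22.62 now, so the employer offers 22.62, keeping 17.38.
Round 2 (the candidate proposes): the employer can get 17.38 next round, worth 0.68 × 17.38 = 11.8184 now; the candidate offers that and keeps 28.1816.
Round 1 (the employer proposes): the candidate can get 28.1816 next round, worth 0.78 × 28.1816 = 21.981648 now; the employer offers that and keeps 18.018352.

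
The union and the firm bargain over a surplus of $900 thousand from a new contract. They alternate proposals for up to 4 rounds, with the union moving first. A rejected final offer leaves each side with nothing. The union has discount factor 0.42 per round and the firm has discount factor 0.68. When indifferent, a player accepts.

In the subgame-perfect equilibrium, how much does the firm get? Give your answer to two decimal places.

By backward induction:
Round 4 (the firm proposes): the union will accept anything ≥ 0, so the firm offers 0 and keeps 900.
Round 3 (the union proposes): the firm can get 900 next round, worth 0.68 × 900 = 612 now. The union offers 612 and keeps 900 − 612 = 288.
Round 2 (the firm proposes): the union can get 288 next round, worth 0.42 × 288 = 120.96 now, so the firm offers 120.96, keeping 779.04.
Round 1 (the union proposes): the firm can get 779.04 next round, worth 0.68 × 779.04 = 529.7472 now, so the union offers 529.7472, keeping 370.2528.

529.75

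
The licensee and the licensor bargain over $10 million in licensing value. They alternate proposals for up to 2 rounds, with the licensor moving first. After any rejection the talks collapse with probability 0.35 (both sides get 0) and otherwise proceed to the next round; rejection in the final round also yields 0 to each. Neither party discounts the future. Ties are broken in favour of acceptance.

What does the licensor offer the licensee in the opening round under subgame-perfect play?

Round 2 (the licensee proposes): the licensor will accept anything ≥ 0, so the licensee offers 0 and keeps 10.
Round 1 (the licensor proposes): rejecting gives the licensee an expected 0.65 × 10 = 6.5; the licensor offers that and keeps 3.5.

6.5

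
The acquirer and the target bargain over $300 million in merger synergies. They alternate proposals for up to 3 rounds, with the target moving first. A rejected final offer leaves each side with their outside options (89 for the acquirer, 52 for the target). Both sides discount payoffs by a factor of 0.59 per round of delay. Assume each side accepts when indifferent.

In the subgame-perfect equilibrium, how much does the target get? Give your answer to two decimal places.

Solve by backward induction from round 3.
Round 3 (the target proposes): the acquirer gets 89 if talks fail, so the target offers 89 and keeps 211.
Round 2 (the acquirer proposes): the target can get 211 next round, worth 0.59 × 211 = 124.49 now. The acquirer offers 124.49 and keeps 300 − 124.49 = 175.51.
Round 1 (the target proposes): the acquirer can get 175.51 next round, worth 0.59 × 175.51 = 103.5509 now; the target offers that and keeps 196.4491.

196.45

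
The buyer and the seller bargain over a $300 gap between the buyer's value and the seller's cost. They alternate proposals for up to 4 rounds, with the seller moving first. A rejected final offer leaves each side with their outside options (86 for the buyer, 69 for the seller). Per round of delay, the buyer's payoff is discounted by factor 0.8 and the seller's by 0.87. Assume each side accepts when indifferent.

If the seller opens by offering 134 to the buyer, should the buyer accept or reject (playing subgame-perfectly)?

Reject

Round 4 (the buyer proposes): the seller gets 69 if talks fail, so the buyer offers 69 and keeps 231.
Round 3 (the seller proposes): the buyer can get 231 next round, worth 0.8 × 231 = 184.8 now; the seller offers that and keeps 115.2.
Round 2 (the buyer proposes): the seller can get 115.2 next round, worth 0.87 × 115.2 = 100.224 now, so the buyer offers 100.224, keeping 199.776.
So by rejecting in round 1, the buyer gets 199.776 next round, worth 0.8 × 199.776 = 159.8208 now.
Offer 134 < 159.8208, so the buyer rejects.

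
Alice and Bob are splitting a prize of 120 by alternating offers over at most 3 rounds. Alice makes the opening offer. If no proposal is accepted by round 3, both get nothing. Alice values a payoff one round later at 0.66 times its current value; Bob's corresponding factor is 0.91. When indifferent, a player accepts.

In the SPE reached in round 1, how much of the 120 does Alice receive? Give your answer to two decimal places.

Work backward from the last round.
Round 3 (Alice proposes): rejection yields 0 for Bob; Alice offers 0 and keeps 120.
Round 2 (Bob proposes): Alice can get 120 next round, worth 0.66 × 120 = 79.2 now. Bob offers 79.2 and keeps 120 − 79.2 = 40.8.
Round 1 (Alice proposes): Bob can get 40.8 next round, worth 0.91 × 40.8 = 37.128 now; Alice offers that and keeps 82.872.

82.87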